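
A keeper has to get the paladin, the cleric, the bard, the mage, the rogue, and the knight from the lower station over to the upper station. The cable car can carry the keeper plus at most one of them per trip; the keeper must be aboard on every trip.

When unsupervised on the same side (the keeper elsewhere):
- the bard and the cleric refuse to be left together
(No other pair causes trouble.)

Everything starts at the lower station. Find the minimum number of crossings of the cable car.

Counting alone: the keeper can take at most 1 across per trip to the upper station, so moving all 6 needs at least 6 loaded trips out, with a return between consecutive ones — at least 11 crossings.
The plan below uses exactly 11 crossings, so it is optimal:
1. Keeper goes to the upper station with the cleric.
2. Keeper goes back to the lower station alone.
3. Keeper goes to the upper station with the paladin.
4. Keeper goes back to the lower station alone.
5. Keeper goes to the upper station with the mage.
6. Keeper goes back to the lower station alone.
7. Keeper goes to the upper station with the rogue.
8. Keeper goes back to the lower station alone.
9. Keeper goes to the upper station with the knight.
10. Keeper goes back to the lower station alone.
11. Keeper goes to the upper station with the bard.

11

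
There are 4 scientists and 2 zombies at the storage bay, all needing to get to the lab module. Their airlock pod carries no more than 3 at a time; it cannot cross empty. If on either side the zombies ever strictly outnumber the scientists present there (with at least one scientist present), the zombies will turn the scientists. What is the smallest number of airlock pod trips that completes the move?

5

Counting alone: each trip to the lab module takes at most 3 across and each return brings at least 1 back, so after t trips out (and t−1 returns) at most 3t − (t−1) of the 6 are across; that first reaches 6 at t = 3, so at least 5 crossings are needed.
The plan below uses exactly 5 crossings, so it is optimal:
1. 2 zombies → the lab module.  (the storage bay: 4S 0Z; the lab module: 0S 2Z)
2. 1 zombie ← the storage bay.  (the storage bay: 4S 1Z; the lab module: 0S 1Z)
3. 2 scientists and 1 zombie → the lab module.  (the storage bay: 2S 0Z; the lab module: 2S 2Z)
4. 1 zombie ← the storage bay.  (the storage bay: 2S 1Z; the lab module: 2S 1Z)
5. 2 scientists and 1 zombie → the lab module.  (the storage bay: 0S 0Z; the lab module: 4S 2Z)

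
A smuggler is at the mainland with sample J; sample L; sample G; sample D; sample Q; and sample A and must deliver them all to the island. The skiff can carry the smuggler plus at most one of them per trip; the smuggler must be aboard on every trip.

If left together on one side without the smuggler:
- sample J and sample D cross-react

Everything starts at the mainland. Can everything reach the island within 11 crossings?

Yes

Yes — this plan uses 11 crossings (≤ 11):
1. Smuggler goes to the island with sample J.
2. Smuggler goes back to the mainland alone.
3. Smuggler goes to the island with sample L.
4. Smuggler goes back to the mainland alone.
5. Smuggler goes to the island with sample G.
6. Smuggler goes back to the mainland alone.
7. Smuggler goes to the island with sample Q.
8. Smuggler goes back to the mainland alone.
9. Smuggler goes to the island with sample A.
10. Smuggler goes back to the mainland alone.
11. Smuggler goes to the island with sample D.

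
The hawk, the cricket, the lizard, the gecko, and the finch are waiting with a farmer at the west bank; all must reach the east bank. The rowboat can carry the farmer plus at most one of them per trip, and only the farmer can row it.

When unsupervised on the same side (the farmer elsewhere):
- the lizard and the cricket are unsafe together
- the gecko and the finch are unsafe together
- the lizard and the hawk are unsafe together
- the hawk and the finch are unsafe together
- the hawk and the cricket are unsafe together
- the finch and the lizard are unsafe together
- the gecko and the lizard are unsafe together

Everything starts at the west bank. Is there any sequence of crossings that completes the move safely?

No

Whatever the first load, the items left behind include a forbidden pair without the farmer. No opening move is safe, so no plan exists.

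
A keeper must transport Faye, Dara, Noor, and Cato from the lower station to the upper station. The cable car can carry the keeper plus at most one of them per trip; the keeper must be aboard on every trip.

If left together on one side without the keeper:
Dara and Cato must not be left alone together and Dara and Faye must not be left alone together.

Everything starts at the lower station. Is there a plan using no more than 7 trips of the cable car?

No

Counting alone: the keeper can take at most 1 across per trip to the upper station, so moving all 4 needs at least 4 loaded trips out, with a return between consecutive ones — at least 7 crossings.
The safety rule pushes this higher. Following every safe sequence of crossings, the most of the 4 that can be at the upper station as the cable car arrives there on crossing 7 is 3 — never all 4.
So the move cannot be finished within 7 crossings. (The shortest complete plan takes 9:)
1. Keeper goes to the upper station with Dara.
2. Keeper goes back to the lower station alone.
3. Keeper goes to the upper station with Faye.
4. Keeper goes back to the lower station with Dara.
5. Keeper goes to the upper station with Cato.
6. Keeper goes back to the lower station alone.
7. Keeper goes to the upper station with Noor.
8. Keeper goes back to the lower station alone.
9. Keeper goes to the upper station with Dara.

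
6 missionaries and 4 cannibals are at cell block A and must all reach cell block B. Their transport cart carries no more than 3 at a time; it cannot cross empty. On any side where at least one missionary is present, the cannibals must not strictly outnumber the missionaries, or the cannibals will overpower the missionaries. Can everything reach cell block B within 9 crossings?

Yes — this plan uses 9 crossings (≤ 9):
1. 2 cannibals → cell block B.  (cell block A: 6M 2C; cell block B: 0M 2C)
2. 1 cannibal ← cell block A.  (cell block A: 6M 3C; cell block B: 0M 1C)
3. 3 cannibals → cell block B.  (cell block A: 6M 0C; cell block B: 0M 4C)
4. 1 cannibal ← cell block A.  (cell block A: 6M 1C; cell block B: 0M 3C)
5. 3 missionaries → cell block B.  (cell block A: 3M 1C; cell block B: 3M 3C)
6. 1 cannibal ← cell block A.  (cell block A: 3M 2C; cell block B: 3M 2C)
7. 1 missionary and 2 cannibals → cell block B.  (cell block A: 2M 0C; cell block B: 4M 4C)
8. 1 cannibal ← cell block A.  (cell block A: 2M 1C; cell block B: 4M 3C)
9. 2 missionaries and 1 cannibal → cell block B.  (cell block A: 0M 0C; cell block B: 6M 4C)

Yes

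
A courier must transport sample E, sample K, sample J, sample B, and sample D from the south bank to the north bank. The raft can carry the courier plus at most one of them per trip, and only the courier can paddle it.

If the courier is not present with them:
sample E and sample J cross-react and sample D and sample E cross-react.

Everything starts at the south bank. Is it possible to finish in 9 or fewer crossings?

Counting alone: the courier can take at most 1 across per trip to the north bank, so moving all 5 needs at least 5 loaded trips out, with a return between consecutive ones — at least 9 crossings.
The safety rule pushes this higher. Following every safe sequence of crossings, the most of the 5 that can be at the north bank as the raft arrives there on crossing 9 is 4 — never all 5.
So the move cannot be finished within 9 crossings. (The shortest complete plan takes 11:)
1. Courier goes to the north bank with sample E.  [the south bank: sample B, sample D, sample J, sample K | the north bank: sample E]
2. Courier goes back to the south bank alone.  [the south bank: sample B, sample D, sample J, sample K | the north bank: sample E]
3. Courier goes to the north bank with sample K.  [the south bank: sample B, sample D, sample J | the north bank: sample E, sample K]
4. Courier goes back to the south bank alone.  [the south bank: sample B, sample D, sample J | the north bank: sample E, sample K]
5. Courier goes to the north bank with sample J.  [the south bank: sample B, sample D | the north bank: sample E, sample J, sample K]
6. Courier goes back to the south bank with sample E.  [the south bank: sample B, sample D, sample E | the north bank: sample J, sample K]
7. Courier goes to the north bank with sample D.  [the south bank: sample B, sample E | the north bank: sample D, sample J, sample K]
8. Courier goes back to the south bank alone.  [the south bank: sample B, sample E | the north bank: sample D, sample J, sample K]
9. Courier goes to the north bank with sample B.  [the south bank: sample E | the north bank: sample B, sample D, sample J, sample K]
10. Courier goes back to the south bank alone.  [the south bank: sample E | the north bank: sample B, sample D, sample J, sample K]
11. Courier goes to the north bank with sample E.  [the south bank: — | the north bank: sample B, sample D, sample E, sample J, sample K]

No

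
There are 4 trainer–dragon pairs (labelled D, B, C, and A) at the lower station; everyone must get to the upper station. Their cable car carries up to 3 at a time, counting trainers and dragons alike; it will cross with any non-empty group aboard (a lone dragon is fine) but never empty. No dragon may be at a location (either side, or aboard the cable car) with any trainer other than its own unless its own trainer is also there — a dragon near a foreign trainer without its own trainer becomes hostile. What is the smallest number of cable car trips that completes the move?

9

Counting alone: each trip to the upper station takes at most 3 across and each return brings at least 1 back, so after t trips out (and t−1 returns) at most 3t − (t−1) of the 8 are across; that first reaches 8 at t = 4, so at least 7 crossings are needed.
The safety rule pushes this higher. Following every safe sequence of crossings, the most of the 8 that can be at the upper station as the cable car arrives there on crossing 7 is 7 — never all 8.
So no plan with fewer than 9 crossings exists, and this one achieves 9:
1. dragon D and trainer D cross → the upper station.
2. trainer D crosses ← the lower station.
3. dragon B, trainer B, and trainer D cross → the upper station.
4. dragon D and trainer D cross ← the lower station.
5. trainer A, trainer C, and trainer D cross → the upper station.
6. dragon B crosses ← the lower station.
7. dragon B and dragon D cross → the upper station.
8. dragon D crosses ← the lower station.
9. dragon A, dragon C, and dragon D cross → the upper station.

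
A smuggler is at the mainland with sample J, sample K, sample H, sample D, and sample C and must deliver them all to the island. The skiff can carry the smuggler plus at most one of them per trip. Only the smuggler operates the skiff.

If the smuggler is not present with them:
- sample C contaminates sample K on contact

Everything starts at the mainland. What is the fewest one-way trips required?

Counting alone: the smuggler can take at most 1 across per trip to the island, so moving all 5 needs at least 5 loaded trips out, with a return between consecutive ones — at least 9 crossings.
The plan below uses exactly 9 crossings, so it is optimal:
1. Smuggler goes to the island with sample K.  [the mainland: sample C, sample D, sample H, sample J | the island: sample K]
2. Smuggler goes back to the mainland alone.  [the mainland: sample C, sample D, sample H, sample J | the island: sample K]
3. Smuggler goes to the island with sample J.  [the mainland: sample C, sample D, sample H | the island: sample J, sample K]
4. Smuggler goes back to the mainland alone.  [the mainland: sample C, sample D, sample H | the island: sample J, sample K]
5. Smuggler goes to the island with sample H.  [the mainland: sample C, sample D | the island: sample H, sample J, sample K]
6. Smuggler goes back to the mainland alone.  [the mainland: sample C, sample D | the island: sample H, sample J, sample K]
7. Smuggler goes to the island with sample D.  [the mainland: sample C | the island: sample D, sample H, sample J, sample K]
8. Smuggler goes back to the mainland alone.  [the mainland: sample C | the island: sample D, sample H, sample J, sample K]
9. Smuggler goes to the island with sample C.  [the mainland: — | the island: sample C, sample D, sample H, sample J, sample K]

9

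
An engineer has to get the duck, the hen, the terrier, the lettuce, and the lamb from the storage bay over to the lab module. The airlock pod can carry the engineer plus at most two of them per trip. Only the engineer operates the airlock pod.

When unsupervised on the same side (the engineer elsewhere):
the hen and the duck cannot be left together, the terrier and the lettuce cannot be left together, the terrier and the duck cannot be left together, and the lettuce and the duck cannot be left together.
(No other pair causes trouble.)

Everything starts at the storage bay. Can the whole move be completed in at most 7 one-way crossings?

Yes

Yes — this plan uses 7 crossings (≤ 7):
1. Engineer goes to the lab module with the duck and the terrier.  [the storage bay: the hen, the lamb, the lettuce | the lab module: the duck, the terrier]
2. Engineer goes back to the storage bay with the duck.  [the storage bay: the duck, the hen, the lamb, the lettuce | the lab module: the terrier]
3. Engineer goes to the lab module with the duck and the hen.  [the storage bay: the lamb, the lettuce | the lab module: the duck, the hen, the terrier]
4. Engineer goes back to the storage bay with the duck.  [the storage bay: the duck, the lamb, the lettuce | the lab module: the hen, the terrier]
5. Engineer goes to the lab module with the duck and the lamb.  [the storage bay: the lettuce | the lab module: the duck, the hen, the lamb, the terrier]
6. Engineer goes back to the storage bay with the duck.  [the storage bay: the duck, the lettuce | the lab module: the hen, the lamb, the terrier]
7. Engineer goes to the lab module with the duck and the lettuce.  [the storage bay: — | the lab module: the duck, the hen, the lamb, the lettuce, the terrier]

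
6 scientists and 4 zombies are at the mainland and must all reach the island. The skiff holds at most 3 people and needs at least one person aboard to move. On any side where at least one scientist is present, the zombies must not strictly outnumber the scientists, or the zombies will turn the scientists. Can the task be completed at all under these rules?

1. 2 zombies → the island.  (the mainland: 6S 2Z; the island: 0S 2Z)
2. 1 zombie ← the mainland.  (the mainland: 6S 3Z; the island: 0S 1Z)
3. 3 zombies → the island.  (the mainland: 6S 0Z; the island: 0S 4Z)
4. 1 zombie ← the mainland.  (the mainland: 6S 1Z; the island: 0S 3Z)
5. 3 scientists → the island.  (the mainland: 3S 1Z; the island: 3S 3Z)
6. 1 zombie ← the mainland.  (the mainland: 3S 2Z; the island: 3S 2Z)
7. 1 scientist and 2 zombies → the island.  (the mainland: 2S 0Z; the island: 4S 4Z)
8. 1 zombie ← the mainland.  (the mainland: 2S 1Z; the island: 4S 3Z)
9. 2 scientists and 1 zombie → the island.  (the mainland: 0S 0Z; the island: 6S 4Z)

Yes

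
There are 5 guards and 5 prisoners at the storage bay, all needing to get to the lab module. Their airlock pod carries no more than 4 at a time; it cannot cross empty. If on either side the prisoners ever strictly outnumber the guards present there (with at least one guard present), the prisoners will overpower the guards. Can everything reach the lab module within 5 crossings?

No

Counting alone: each trip to the lab module takes at most 4 across and each return brings at least 1 back, so after t trips out (and t−1 returns) at most 4t − (t−1) of the 10 are across; that first reaches 10 at t = 3, so at least 5 crossings are needed.
The safety rule pushes this higher. Following every safe sequence of crossings, the most of the 10 that can be at the lab module as the airlock pod arrives there on crossing 5 is 9 — never all 10.
So the move cannot be finished within 5 crossings. (The shortest complete plan takes 7:)
1. 2 prisoners → the lab module.  (the storage bay: 5G 3P; the lab module: 0G 2P)
2. 1 prisoner ← the storage bay.  (the storage bay: 5G 4P; the lab module: 0G 1P)
3. 4 prisoners → the lab module.  (the storage bay: 5G 0P; the lab module: 0G 5P)
4. 1 prisoner ← the storage bay.  (the storage bay: 5G 1P; the lab module: 0G 4P)
5. 4 guards → the lab module.  (the storage bay: 1G 1P; the lab module: 4G 4P)
6. 1 guard and 1 prisoner ← the storage bay.  (the storage bay: 2G 2P; the lab module: 3G 3P)
7. 2 guards and 2 prisoners → the lab module.  (the storage bay: 0G 0P; the lab module: 5G 5P)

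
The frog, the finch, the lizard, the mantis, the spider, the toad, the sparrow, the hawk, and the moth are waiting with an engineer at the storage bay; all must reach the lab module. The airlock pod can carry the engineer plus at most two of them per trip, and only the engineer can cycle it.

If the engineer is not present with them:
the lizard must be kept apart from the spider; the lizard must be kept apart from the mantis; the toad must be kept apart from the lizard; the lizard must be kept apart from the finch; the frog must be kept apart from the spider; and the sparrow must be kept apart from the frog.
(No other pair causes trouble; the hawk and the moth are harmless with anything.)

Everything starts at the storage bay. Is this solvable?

Yes

1. Engineer goes to the lab module with the frog and the lizard.
2. Engineer goes back to the storage bay alone.
3. Engineer goes to the lab module with the sparrow.
4. Engineer goes back to the storage bay with the frog.
5. Engineer goes to the lab module with the finch and the spider.
6. Engineer goes back to the storage bay with the lizard.
7. Engineer goes to the lab module with the mantis and the toad.
8. Engineer goes back to the storage bay alone.
9. Engineer goes to the lab module with the hawk and the moth.
10. Engineer goes back to the storage bay alone.
11. Engineer goes to the lab module with the frog and the lizard.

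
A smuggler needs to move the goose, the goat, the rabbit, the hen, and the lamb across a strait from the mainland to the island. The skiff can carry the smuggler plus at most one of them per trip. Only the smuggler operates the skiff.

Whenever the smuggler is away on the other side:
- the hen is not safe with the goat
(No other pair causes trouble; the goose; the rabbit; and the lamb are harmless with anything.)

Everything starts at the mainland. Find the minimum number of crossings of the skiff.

Counting alone: the smuggler can take at most 1 across per trip to the island, so moving all 5 needs at least 5 loaded trips out, with a return between consecutive ones — at least 9 crossings.
The plan below uses exactly 9 crossings, so it is optimal:
1. Smuggler goes to the island with the goat.  [the mainland: the goose, the hen, the lamb, the rabbit | the island: the goat]
2. Smuggler goes back to the mainland alone.  [the mainland: the goose, the hen, the lamb, the rabbit | the island: the goat]
3. Smuggler goes to the island with the goose.  [the mainland: the hen, the lamb, the rabbit | the island: the goat, the goose]
4. Smuggler goes back to the mainland alone.  [the mainland: the hen, the lamb, the rabbit | the island: the goat, the goose]
5. Smuggler goes to the island with the rabbit.  [the mainland: the hen, the lamb | the island: the goat, the goose, the rabbit]
6. Smuggler goes back to the mainland alone.  [the mainland: the hen, the lamb | the island: the goat, the goose, the rabbit]
7. Smuggler goes to the island with the lamb.  [the mainland: the hen | the island: the goat, the goose, the lamb, the rabbit]
8. Smuggler goes back to the mainland alone.  [the mainland: the hen | the island: the goat, the goose, the lamb, the rabbit]
9. Smuggler goes to the island with the hen.  [the mainland: — | the island: the goat, the goose, the hen, the lamb, the rabbit]

9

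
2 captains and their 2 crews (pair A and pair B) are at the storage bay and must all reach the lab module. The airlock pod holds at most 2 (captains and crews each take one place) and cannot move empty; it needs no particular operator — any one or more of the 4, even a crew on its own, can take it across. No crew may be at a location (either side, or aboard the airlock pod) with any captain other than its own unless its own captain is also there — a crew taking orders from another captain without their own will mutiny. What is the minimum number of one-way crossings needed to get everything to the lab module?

5

Counting alone: each trip to the lab module takes at most 2 across and each return brings at least 1 back, so after t trips out (and t−1 returns) at most 2t − (t−1) of the 4 are across; that first reaches 4 at t = 3, so at least 5 crossings are needed.
The plan below uses exactly 5 crossings, so it is optimal:
1. captain A and crew A cross → the lab module.
2. captain A crosses ← the storage bay.
3. captain A and captain B cross → the lab module.
4. captain B crosses ← the storage bay.
5. captain B and crew B cross → the lab module.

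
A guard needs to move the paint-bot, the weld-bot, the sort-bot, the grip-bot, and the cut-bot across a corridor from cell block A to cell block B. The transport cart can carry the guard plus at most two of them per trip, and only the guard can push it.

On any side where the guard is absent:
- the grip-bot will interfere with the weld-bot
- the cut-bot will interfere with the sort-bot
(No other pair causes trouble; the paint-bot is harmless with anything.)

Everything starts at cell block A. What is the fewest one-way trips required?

5

Counting alone: the guard can take at most 2 across per trip to cell block B, so moving all 5 needs at least 3 loaded trips out, with a return between consecutive ones — at least 5 crossings.
The plan below uses exactly 5 crossings, so it is optimal:
1. Guard goes to cell block B with the sort-bot and the weld-bot.
2. Guard goes back to cell block A alone.
3. Guard goes to cell block B with the paint-bot.
4. Guard goes back to cell block A alone.
5. Guard goes to cell block B with the cut-bot and the grip-bot.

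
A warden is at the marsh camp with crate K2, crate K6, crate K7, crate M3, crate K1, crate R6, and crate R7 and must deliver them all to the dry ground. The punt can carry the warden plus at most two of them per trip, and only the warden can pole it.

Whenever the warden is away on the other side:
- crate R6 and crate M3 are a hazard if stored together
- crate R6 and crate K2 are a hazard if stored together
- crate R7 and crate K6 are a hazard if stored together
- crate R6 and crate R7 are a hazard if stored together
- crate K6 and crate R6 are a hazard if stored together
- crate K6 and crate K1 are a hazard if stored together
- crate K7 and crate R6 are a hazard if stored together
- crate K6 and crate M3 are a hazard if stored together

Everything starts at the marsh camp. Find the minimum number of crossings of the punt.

Counting alone: the warden can take at most 2 across per trip to the dry ground, so moving all 7 needs at least 4 loaded trips out, with a return between consecutive ones — at least 7 crossings.
The safety rule pushes this higher. Following every safe sequence of crossings, the most of the 7 that can be at the dry ground as the punt arrives there on crossings 7, 9 is 5, 6 respectively — never all 7.
So no plan with fewer than 11 crossings exists, and this one achieves 11:
1. Warden goes to the dry ground with crate K6 and crate R6.  [the marsh camp: crate K1, crate K2, crate K7, crate M3, crate R7 | the dry ground: crate K6, crate R6]
2. Warden goes back to the marsh camp with crate K6.  [the marsh camp: crate K1, crate K2, crate K6, crate K7, crate M3, crate R7 | the dry ground: crate R6]
3. Warden goes to the dry ground with crate K2 and crate K6.  [the marsh camp: crate K1, crate K7, crate M3, crate R7 | the dry ground: crate K2, crate K6, crate R6]
4. Warden goes back to the marsh camp with crate R6.  [the marsh camp: crate K1, crate K7, crate M3, crate R6, crate R7 | the dry ground: crate K2, crate K6]
5. Warden goes to the dry ground with crate K7 and crate R6.  [the marsh camp: crate K1, crate M3, crate R7 | the dry ground: crate K2, crate K6, crate K7, crate R6]
6. Warden goes back to the marsh camp with crate R6.  [the marsh camp: crate K1, crate M3, crate R6, crate R7 | the dry ground: crate K2, crate K6, crate K7]
7. Warden goes to the dry ground with crate M3 and crate R7.  [the marsh camp: crate K1, crate R6 | the dry ground: crate K2, crate K6, crate K7, crate M3, crate R7]
8. Warden goes back to the marsh camp with crate K6.  [the marsh camp: crate K1, crate K6, crate R6 | the dry ground: crate K2, crate K7, crate M3, crate R7]
9. Warden goes to the dry ground with crate K1 and crate K6.  [the marsh camp: crate R6 | the dry ground: crate K1, crate K2, crate K6, crate K7, crate M3, crate R7]
10. Warden goes back to the marsh camp with crate K6.  [the marsh camp: crate K6, crate R6 | the dry ground: crate K1, crate K2, crate K7, crate M3, crate R7]
11. Warden goes to the dry ground with crate K6 and crate R6.  [the marsh camp: — | the dry ground: crate K1, crate K2, crate K6, crate K7, crate M3, crate R6, crate R7]

11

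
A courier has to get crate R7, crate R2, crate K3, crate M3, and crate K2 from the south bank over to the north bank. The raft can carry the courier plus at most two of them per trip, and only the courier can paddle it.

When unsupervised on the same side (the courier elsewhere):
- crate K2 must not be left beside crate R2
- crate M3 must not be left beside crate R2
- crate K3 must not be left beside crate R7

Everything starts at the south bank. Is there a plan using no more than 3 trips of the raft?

No

Counting alone: the courier can take at most 2 across per trip to the north bank, so moving all 5 needs at least 3 loaded trips out, with a return between consecutive ones — at least 5 crossings.
Since 3 < 5, 3 crossings cannot be enough. (The shortest complete plan in fact takes 5:)
1. Courier goes to the north bank with crate R2 and crate R7.
2. Courier goes back to the south bank alone.
3. Courier goes to the north bank with crate K2 and crate M3.
4. Courier goes back to the south bank with crate R2.
5. Courier goes to the north bank with crate K3 and crate R2.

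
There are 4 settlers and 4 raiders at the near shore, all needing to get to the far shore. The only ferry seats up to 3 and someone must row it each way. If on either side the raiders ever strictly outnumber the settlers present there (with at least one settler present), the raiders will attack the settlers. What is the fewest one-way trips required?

Counting alone: each trip to the far shore takes at most 3 across and each return brings at least 1 back, so after t trips out (and t−1 returns) at most 3t − (t−1) of the 8 are across; that first reaches 8 at t = 4, so at least 7 crossings are needed.
The safety rule pushes this higher. Following every safe sequence of crossings, the most of the 8 that can be at the far shore as the ferry arrives there on crossing 7 is 7 — never all 8.
So no plan with fewer than 9 crossings exists, and this one achieves 9:
1. 2 raiders → the far shore.  (the near shore: 4S 2R; the far shore: 0S 2R)
2. 1 raider ← the near shore.  (the near shore: 4S 3R; the far shore: 0S 1R)
3. 3 raiders → the far shore.  (the near shore: 4S 0R; the far shore: 0S 4R)
4. 1 raider ← the near shore.  (the near shore: 4S 1R; the far shore: 0S 3R)
5. 3 settlers → the far shore.  (the near shore: 1S 1R; the far shore: 3S 3R)
6. 1 settler and 1 raider ← the near shore.  (the near shore: 2S 2R; the far shore: 2S 2R)
7. 2 settlers → the far shore.  (the near shore: 0S 2R; the far shore: 4S 2R)
8. 1 raider ← the near shore.  (the near shore: 0S 3R; the far shore: 4S 1R)
9. 3 raiders → the far shore.  (the near shore: 0S 0R; the far shore: 4S 4R)

9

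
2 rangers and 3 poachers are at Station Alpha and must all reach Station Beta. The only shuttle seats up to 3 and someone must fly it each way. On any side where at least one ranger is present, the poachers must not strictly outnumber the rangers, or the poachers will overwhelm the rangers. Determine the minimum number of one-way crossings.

The poachers already outnumber the rangers at Station Alpha before anyone moves, so the starting position itself is disallowed.

impossible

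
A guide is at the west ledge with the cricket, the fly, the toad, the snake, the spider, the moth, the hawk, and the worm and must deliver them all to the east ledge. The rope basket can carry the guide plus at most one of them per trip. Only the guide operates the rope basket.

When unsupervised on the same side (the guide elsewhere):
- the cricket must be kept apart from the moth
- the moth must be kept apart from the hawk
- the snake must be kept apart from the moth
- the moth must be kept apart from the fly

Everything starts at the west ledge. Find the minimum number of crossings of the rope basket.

impossible

Following every safe sequence of crossings from the start, the most of the 8 that can be at the east ledge as the rope basket arrives there on crossings 1, 3, 5, 7, 9 is 1, 2, 3, 4, 5 respectively; the best ever achieved is 5 of 8.
From crossing 11 on, no configuration arises that was not already reachable earlier: only 88 distinct safe configurations (who is on which side, and where the rope basket is) can ever be reached, none of them has everyone across, and every continuation just revisits them. So no valid plan exists.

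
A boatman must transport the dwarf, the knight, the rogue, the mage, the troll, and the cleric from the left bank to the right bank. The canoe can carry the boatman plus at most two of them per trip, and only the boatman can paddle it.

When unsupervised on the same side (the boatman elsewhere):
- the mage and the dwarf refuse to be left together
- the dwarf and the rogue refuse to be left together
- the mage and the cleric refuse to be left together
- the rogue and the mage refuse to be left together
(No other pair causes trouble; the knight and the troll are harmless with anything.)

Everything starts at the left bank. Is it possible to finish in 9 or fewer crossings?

Yes — this plan uses 9 crossings (≤ 9):
1. Boatman goes to the right bank with the dwarf and the mage.
2. Boatman goes back to the left bank with the dwarf.
3. Boatman goes to the right bank with the dwarf and the knight.
4. Boatman goes back to the left bank with the dwarf.
5. Boatman goes to the right bank with the dwarf and the troll.
6. Boatman goes back to the left bank with the dwarf.
7. Boatman goes to the right bank with the cleric and the dwarf.
8. Boatman goes back to the left bank with the mage.
9. Boatman goes to the right bank with the mage and the rogue.

Yes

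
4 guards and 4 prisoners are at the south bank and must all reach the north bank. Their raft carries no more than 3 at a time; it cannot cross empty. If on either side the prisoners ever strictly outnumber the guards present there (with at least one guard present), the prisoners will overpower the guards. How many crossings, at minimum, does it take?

Counting alone: each trip to the north bank takes at most 3 across and each return brings at least 1 back, so after t trips out (and t−1 returns) at most 3t − (t−1) of the 8 are across; that first reaches 8 at t = 4, so at least 7 crossings are needed.
The safety rule pushes this higher. Following every safe sequence of crossings, the most of the 8 that can be at the north bank as the raft arrives there on crossing 7 is 7 — never all 8.
So no plan with fewer than 9 crossings exists, and this one achieves 9:
1. 2 prisoners → the north bank.  (the south bank: 4G 2P; the north bank: 0G 2P)
2. 1 prisoner ← the south bank.  (the south bank: 4G 3P; the north bank: 0G 1P)
3. 3 prisoners → the north bank.  (the south bank: 4G 0P; the north bank: 0G 4P)
4. 1 prisoner ← the south bank.  (the south bank: 4G 1P; the north bank: 0G 3P)
5. 3 guards → the north bank.  (the south bank: 1G 1P; the north bank: 3G 3P)
6. 1 guard and 1 prisoner ← the south bank.  (the south bank: 2G 2P; the north bank: 2G 2P)
7. 2 guards → the north bank.  (the south bank: 0G 2P; the north bank: 4G 2P)
8. 1 prisoner ← the south bank.  (the south bank: 0G 3P; the north bank: 4G 1P)
9. 3 prisoners → the north bank.  (the south bank: 0G 0P; the north bank: 4G 4P)

9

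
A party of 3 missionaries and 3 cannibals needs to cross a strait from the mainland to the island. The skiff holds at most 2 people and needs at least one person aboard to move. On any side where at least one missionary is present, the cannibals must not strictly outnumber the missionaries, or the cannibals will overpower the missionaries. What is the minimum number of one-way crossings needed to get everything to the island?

11

Counting alone: each trip to the island takes at most 2 across and each return brings at least 1 back, so after t trips out (and t−1 returns) at most 2t − (t−1) of the 6 are across; that first reaches 6 at t = 5, so at least 9 crossings are needed.
The safety rule pushes this higher. Following every safe sequence of crossings, the most of the 6 that can be at the island as the skiff arrives there on crossing 9 is 5 — never all 6.
So no plan with fewer than 11 crossings exists, and this one achieves 11:
1. 2 cannibals → the island.  (the mainland: 3M 1C; the island: 0M 2C)
2. 1 cannibal ← the mainland.  (the mainland: 3M 2C; the island: 0M 1C)
3. 2 cannibals → the island.  (the mainland: 3M 0C; the island: 0M 3C)
4. 1 cannibal ← the mainland.  (the mainland: 3M 1C; the island: 0M 2C)
5. 2 missionaries → the island.  (the mainland: 1M 1C; the island: 2M 2C)
6. 1 missionary and 1 cannibal ← the mainland.  (the mainland: 2M 2C; the island: 1M 1C)
7. 2 missionaries → the island.  (the mainland: 0M 2C; the island: 3M 1C)
8. 1 cannibal ← the mainland.  (the mainland: 0M 3C; the island: 3M 0C)
9. 2 cannibals → the island.  (the mainland: 0M 1C; the island: 3M 2C)
10. 1 cannibal ← the mainland.  (the mainland: 0M 2C; the island: 3M 1C)
11. 2 cannibals → the island.  (the mainland: 0M 0C; the island: 3M 3C)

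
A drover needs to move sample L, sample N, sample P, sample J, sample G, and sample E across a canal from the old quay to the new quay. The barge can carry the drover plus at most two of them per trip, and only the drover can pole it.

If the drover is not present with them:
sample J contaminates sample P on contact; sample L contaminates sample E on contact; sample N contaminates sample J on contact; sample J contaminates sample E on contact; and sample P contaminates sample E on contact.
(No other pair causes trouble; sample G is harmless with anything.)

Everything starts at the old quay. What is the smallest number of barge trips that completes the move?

9

Counting alone: the drover can take at most 2 across per trip to the new quay, so moving all 6 needs at least 3 loaded trips out, with a return between consecutive ones — at least 5 crossings.
The safety rule pushes this higher. Following every safe sequence of crossings, the most of the 6 that can be at the new quay as the barge arrives there on crossings 5, 7 is 4, 5 respectively — never all 6.
So no plan with fewer than 9 crossings exists, and this one achieves 9:
1. Drover goes to the new quay with sample E and sample J.
2. Drover goes back to the old quay with sample J.
3. Drover goes to the new quay with sample J and sample L.
4. Drover goes back to the old quay with sample E.
5. Drover goes to the new quay with sample N and sample P.
6. Drover goes back to the old quay with sample J.
7. Drover goes to the new quay with sample G and sample J.
8. Drover goes back to the old quay with sample J.
9. Drover goes to the new quay with sample E and sample J.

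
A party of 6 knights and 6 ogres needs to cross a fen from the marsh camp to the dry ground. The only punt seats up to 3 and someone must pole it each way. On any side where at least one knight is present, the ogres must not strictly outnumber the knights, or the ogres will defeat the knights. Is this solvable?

No

Following every safe sequence of crossings from the start, the most of the 12 that can be at the dry ground as the punt arrives there on crossings 1, 3, 5 is 3, 5, 6 respectively; the best ever achieved is 6 of 12.
From crossing 7 on, no configuration arises that was not already reachable earlier: only 17 distinct safe configurations (who is on which side, and where the punt is) can ever be reached, none of them has everyone across, and every continuation just revisits them. They are: 0 knights + 0 ogres across (punt back at the start); 0 knights + 1 ogre across (punt there); 0 knights + 1 ogre across (punt back at the start); 0 knights + 2 ogres across (punt there); 0 knights + 2 ogres across (punt back at the start); 0 knights + 3 ogres across (punt there); 0 knights + 3 ogres across (punt back at the start); 0 knights + 4 ogres across (punt there); 0 knights + 4 ogres across (punt back at the start); 0 knights + 5 ogres across (punt there); 0 knights + 5 ogres across (punt back at the start); 0 knights + 6 ogres across (punt there); 1 knight + 1 ogre across (punt there); 1 knight + 1 ogre across (punt back at the start); 2 knights + 2 ogres across (punt there); 2 knights + 2 ogres across (punt back at the start); 3 knights + 3 ogres across (punt there). So no valid plan exists.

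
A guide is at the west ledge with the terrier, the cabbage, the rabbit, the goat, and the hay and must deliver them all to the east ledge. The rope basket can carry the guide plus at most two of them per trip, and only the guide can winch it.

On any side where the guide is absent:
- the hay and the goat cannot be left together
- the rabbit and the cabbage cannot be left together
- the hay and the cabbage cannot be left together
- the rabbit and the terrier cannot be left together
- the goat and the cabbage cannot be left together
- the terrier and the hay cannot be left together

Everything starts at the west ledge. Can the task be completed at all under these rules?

No

Whatever the first load, the items left behind include a forbidden pair without the guide. No opening move is safe, so no plan exists.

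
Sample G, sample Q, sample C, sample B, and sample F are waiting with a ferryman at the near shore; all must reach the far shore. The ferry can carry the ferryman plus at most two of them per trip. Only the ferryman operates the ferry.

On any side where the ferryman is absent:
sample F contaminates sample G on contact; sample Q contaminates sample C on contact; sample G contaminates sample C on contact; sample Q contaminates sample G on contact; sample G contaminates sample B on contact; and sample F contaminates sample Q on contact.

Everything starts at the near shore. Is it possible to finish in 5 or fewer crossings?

No

Counting alone: the ferryman can take at most 2 across per trip to the far shore, so moving all 5 needs at least 3 loaded trips out, with a return between consecutive ones — at least 5 crossings.
The safety rule pushes this higher. Following every safe sequence of crossings, the most of the 5 that can be at the far shore as the ferry arrives there on crossing 5 is 4 — never all 5.
So the move cannot be finished within 5 crossings. (The shortest complete plan takes 7:)
1. Ferryman goes to the far shore with sample G and sample Q.
2. Ferryman goes back to the near shore with sample G.
3. Ferryman goes to the far shore with sample B and sample G.
4. Ferryman goes back to the near shore with sample G.
5. Ferryman goes to the far shore with sample C and sample F.
6. Ferryman goes back to the near shore with sample Q.
7. Ferryman goes to the far shore with sample G and sample Q.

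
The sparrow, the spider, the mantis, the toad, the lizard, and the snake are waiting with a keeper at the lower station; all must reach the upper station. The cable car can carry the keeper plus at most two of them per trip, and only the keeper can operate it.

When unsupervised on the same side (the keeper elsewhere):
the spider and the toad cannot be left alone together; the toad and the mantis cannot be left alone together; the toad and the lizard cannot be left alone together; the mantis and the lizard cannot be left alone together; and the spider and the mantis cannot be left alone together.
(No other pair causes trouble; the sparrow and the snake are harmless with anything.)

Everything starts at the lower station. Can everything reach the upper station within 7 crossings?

Counting alone: the keeper can take at most 2 across per trip to the upper station, so moving all 6 needs at least 3 loaded trips out, with a return between consecutive ones — at least 5 crossings.
The safety rule pushes this higher. Following every safe sequence of crossings, the most of the 6 that can be at the upper station as the cable car arrives there on crossings 5, 7 is 4, 5 respectively — never all 6.
So the move cannot be finished within 7 crossings. (The shortest complete plan takes 9:)
1. Keeper goes to the upper station with the mantis and the toad.  [the lower station: the lizard, the snake, the sparrow, the spider | the upper station: the mantis, the toad]
2. Keeper goes back to the lower station with the mantis.  [the lower station: the lizard, the mantis, the snake, the sparrow, the spider | the upper station: the toad]
3. Keeper goes to the upper station with the mantis and the sparrow.  [the lower station: the lizard, the snake, the spider | the upper station: the mantis, the sparrow, the toad]
4. Keeper goes back to the lower station with the mantis.  [the lower station: the lizard, the mantis, the snake, the spider | the upper station: the sparrow, the toad]
5. Keeper goes to the upper station with the lizard and the spider.  [the lower station: the mantis, the snake | the upper station: the lizard, the sparrow, the spider, the toad]
6. Keeper goes back to the lower station with the toad.  [the lower station: the mantis, the snake, the toad | the upper station: the lizard, the sparrow, the spider]
7. Keeper goes to the upper station with the mantis and the snake.  [the lower station: the toad | the upper station: the lizard, the mantis, the snake, the sparrow, the spider]
8. Keeper goes back to the lower station with the mantis.  [the lower station: the mantis, the toad | the upper station: the lizard, the snake, the sparrow, the spider]
9. Keeper goes to the upper station with the mantis and the toad.  [the lower station: — | the upper station: the lizard, the mantis, the snake, the sparrow, the spider, the toad]

No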